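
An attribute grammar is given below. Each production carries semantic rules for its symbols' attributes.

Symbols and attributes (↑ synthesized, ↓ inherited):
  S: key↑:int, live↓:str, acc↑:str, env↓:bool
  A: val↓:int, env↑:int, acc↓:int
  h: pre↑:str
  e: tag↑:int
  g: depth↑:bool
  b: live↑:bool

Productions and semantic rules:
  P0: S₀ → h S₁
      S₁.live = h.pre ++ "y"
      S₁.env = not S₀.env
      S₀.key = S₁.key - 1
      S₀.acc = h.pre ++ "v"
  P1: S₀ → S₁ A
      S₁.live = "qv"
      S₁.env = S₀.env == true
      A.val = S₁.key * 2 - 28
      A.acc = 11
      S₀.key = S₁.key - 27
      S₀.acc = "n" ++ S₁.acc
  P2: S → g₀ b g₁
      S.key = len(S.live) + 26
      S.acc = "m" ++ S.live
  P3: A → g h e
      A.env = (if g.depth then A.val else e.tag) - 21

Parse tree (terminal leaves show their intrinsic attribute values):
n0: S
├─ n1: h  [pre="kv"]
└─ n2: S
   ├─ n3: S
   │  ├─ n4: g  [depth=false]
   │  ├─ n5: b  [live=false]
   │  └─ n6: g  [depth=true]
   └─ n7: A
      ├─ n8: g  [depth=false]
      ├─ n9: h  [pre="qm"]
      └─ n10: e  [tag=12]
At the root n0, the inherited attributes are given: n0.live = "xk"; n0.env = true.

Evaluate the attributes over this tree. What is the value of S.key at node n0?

0

1. n0.live = "xk"  [given at root]
2. n0.env = true  [given at root]
3. n1.pre = "kv"  [terminal]
4. n2.live = "kvy"  [h.pre ++ "y"]
5. n2.env = false  [not S₀.env]
6. n3.live = "qv"  ["qv"]
7. n3.env = false  [S₀.env == true]
8. n4.depth = false  [terminal]
9. n5.live = false  [terminal]
10. n6.depth = true  [terminal]
11. n3.key = 28  [len(S.live) + 26]
12. n3.acc = "mqv"  ["m" ++ S.live]
13. n7.val = 28  [S₁.key * 2 - 28]
14. n7.acc = 11  [11]
15. n8.depth = false  [terminal]
16. n9.pre = "qm"  [terminal]
17. n10.tag = 12  [terminal]
18. n7.env = -9  [(if g.depth then A.val else e.tag) - 21]
19. n2.key = 1  [S₁.key - 27]
20. n2.acc = "nmqv"  ["n" ++ S₁.acc]
21. n0.key = 0  [S₁.key - 1]
22. n0.acc = "kvv"  [h.pre ++ "v"]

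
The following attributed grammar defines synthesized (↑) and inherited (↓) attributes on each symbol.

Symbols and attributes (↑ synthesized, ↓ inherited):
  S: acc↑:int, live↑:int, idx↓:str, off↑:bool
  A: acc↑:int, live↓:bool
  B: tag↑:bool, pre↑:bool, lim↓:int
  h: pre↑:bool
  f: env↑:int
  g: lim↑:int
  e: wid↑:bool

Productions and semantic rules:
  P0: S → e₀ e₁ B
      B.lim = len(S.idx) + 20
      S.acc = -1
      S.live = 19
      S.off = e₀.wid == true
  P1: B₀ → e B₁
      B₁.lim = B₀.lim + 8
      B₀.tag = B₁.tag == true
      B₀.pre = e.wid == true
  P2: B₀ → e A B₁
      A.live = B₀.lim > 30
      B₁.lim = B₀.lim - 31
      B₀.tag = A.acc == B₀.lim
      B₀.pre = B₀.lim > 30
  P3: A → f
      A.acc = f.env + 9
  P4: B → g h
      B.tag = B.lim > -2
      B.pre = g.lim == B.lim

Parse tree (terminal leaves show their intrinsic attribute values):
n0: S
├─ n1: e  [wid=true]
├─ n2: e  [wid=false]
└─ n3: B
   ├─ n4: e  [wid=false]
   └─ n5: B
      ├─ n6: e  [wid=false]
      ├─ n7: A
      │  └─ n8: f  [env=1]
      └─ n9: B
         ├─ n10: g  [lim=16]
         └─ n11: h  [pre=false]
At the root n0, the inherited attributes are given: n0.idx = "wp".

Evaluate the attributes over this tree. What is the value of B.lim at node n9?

1. n0.idx = "wp"  [given at root]
2. n1.wid = true  [terminal]
3. n2.wid = false  [terminal]
4. n3.lim = 22  [len(S.idx) + 20]
5. n4.wid = false  [terminal]
6. n5.lim = 30  [B₀.lim + 8]
7. n6.wid = false  [terminal]
8. n7.live = false  [B₀.lim > 30]
9. n8.env = 1  [terminal]
10. n7.acc = 10  [f.env + 9]
11. n9.lim = -1  [B₀.lim - 31]
12. n10.lim = 16  [terminal]
13. n11.pre = false  [terminal]
14. n9.tag = true  [B.lim > -2]
15. n9.pre = false  [g.lim == B.lim]
16. n5.tag = false  [A.acc == B₀.lim]
17. n5.pre = false  [B₀.lim > 30]
18. n3.tag = false  [B₁.tag == true]
19. n3.pre = false  [e.wid == true]
20. n0.acc = -1  [-1]
21. n0.live = 19  [19]
22. n0.off = true  [e₀.wid == true]

-1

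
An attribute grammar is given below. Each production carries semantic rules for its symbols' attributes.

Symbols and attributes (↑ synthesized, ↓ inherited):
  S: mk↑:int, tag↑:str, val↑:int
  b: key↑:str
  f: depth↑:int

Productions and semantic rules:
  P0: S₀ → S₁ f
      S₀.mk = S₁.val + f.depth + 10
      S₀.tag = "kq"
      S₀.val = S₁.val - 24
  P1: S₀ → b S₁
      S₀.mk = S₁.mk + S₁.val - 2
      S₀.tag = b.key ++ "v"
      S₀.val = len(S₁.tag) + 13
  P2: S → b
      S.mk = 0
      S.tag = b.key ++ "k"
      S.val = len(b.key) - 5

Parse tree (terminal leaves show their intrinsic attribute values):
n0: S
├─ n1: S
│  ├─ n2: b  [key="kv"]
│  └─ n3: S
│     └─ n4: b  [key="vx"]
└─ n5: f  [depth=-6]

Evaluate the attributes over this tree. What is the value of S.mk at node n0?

20

1. n2.key = "kv"  [terminal]
2. n4.key = "vx"  [terminal]
3. n3.mk = 0  [0]
4. n3.tag = "vxk"  [b.key ++ "k"]
5. n3.val = -3  [len(b.key) - 5]
6. n1.mk = -5  [S₁.mk + S₁.val - 2]
7. n1.tag = "kvv"  [b.key ++ "v"]
8. n1.val = 16  [len(S₁.tag) + 13]
9. n5.depth = -6  [terminal]
10. n0.mk = 20  [S₁.val + f.depth + 10]
11. n0.tag = "kq"  ["kq"]
12. n0.val = -8  [S₁.val - 24]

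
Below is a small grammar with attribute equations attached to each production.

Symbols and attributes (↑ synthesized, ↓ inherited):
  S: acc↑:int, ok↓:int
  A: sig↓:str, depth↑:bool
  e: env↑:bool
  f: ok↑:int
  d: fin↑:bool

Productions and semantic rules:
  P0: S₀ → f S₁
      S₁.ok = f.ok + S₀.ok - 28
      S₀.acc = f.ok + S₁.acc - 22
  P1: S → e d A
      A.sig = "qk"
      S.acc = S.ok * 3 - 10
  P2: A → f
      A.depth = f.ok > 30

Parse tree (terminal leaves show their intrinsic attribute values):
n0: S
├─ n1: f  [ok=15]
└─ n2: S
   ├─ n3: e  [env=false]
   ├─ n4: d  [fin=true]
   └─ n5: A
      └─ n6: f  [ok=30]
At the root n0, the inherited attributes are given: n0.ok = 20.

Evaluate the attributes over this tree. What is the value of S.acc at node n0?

1. n0.ok = 20  [given at root]
2. n1.ok = 15  [terminal]
3. n2.ok = 7  [f.ok + S₀.ok - 28]
4. n3.env = false  [terminal]
5. n4.fin = true  [terminal]
6. n5.sig = "qk"  ["qk"]
7. n6.ok = 30  [terminal]
8. n5.depth = false  [f.ok > 30]
9. n2.acc = 11  [S.ok * 3 - 10]
10. n0.acc = 4  [f.ok + S₁.acc - 22]

4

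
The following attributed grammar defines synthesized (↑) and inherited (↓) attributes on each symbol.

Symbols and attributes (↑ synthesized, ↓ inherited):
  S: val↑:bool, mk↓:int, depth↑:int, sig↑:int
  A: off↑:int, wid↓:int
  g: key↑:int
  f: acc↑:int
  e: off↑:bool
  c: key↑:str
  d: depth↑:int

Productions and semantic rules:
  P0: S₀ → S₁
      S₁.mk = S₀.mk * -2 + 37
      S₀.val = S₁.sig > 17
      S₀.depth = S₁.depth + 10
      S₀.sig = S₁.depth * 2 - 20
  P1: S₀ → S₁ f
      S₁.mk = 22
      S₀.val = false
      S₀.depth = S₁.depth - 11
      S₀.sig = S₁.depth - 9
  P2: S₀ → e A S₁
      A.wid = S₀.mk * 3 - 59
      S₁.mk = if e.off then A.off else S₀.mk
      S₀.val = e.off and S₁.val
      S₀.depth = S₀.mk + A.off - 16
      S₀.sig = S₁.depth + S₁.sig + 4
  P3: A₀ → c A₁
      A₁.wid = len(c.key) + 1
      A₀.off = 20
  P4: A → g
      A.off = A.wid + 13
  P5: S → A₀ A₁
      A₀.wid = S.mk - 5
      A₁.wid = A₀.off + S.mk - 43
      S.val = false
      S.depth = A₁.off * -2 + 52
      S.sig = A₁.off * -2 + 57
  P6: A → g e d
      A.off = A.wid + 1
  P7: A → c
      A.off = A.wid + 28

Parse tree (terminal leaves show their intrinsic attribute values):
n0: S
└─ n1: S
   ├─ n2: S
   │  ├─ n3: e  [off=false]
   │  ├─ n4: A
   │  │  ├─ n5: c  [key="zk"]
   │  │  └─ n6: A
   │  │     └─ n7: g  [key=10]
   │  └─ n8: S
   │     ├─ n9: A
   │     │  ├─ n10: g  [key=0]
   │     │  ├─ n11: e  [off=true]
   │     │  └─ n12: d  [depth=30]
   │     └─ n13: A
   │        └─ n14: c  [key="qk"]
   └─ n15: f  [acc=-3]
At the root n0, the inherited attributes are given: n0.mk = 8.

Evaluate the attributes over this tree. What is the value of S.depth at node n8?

2

1. n0.mk = 8  [given at root]
2. n1.mk = 21  [S₀.mk * -2 + 37]
3. n2.mk = 22  [22]
4. n3.off = false  [terminal]
5. n4.wid = 7  [S₀.mk * 3 - 59]
6. n5.key = "zk"  [terminal]
7. n6.wid = 3  [len(c.key) + 1]
8. n7.key = 10  [terminal]
9. n6.off = 16  [A.wid + 13]
10. n4.off = 20  [20]
11. n8.mk = 22  [if e.off then A.off else S₀.mk]
12. n9.wid = 17  [S.mk - 5]
13. n10.key = 0  [terminal]
14. n11.off = true  [terminal]
15. n12.depth = 30  [terminal]
16. n9.off = 18  [A.wid + 1]
17. n13.wid = -3  [A₀.off + S.mk - 43]
18. n14.key = "qk"  [terminal]
19. n13.off = 25  [A.wid + 28]
20. n8.val = false  [false]
21. n8.depth = 2  [A₁.off * -2 + 52]
22. n8.sig = 7  [A₁.off * -2 + 57]
23. n2.val = false  [e.off and S₁.val]
24. n2.depth = 26  [S₀.mk + A.off - 16]
25. n2.sig = 13  [S₁.depth + S₁.sig + 4]
26. n15.acc = -3  [terminal]
27. n1.val = false  [false]
28. n1.depth = 15  [S₁.depth - 11]
29. n1.sig = 17  [S₁.depth - 9]
30. n0.val = false  [S₁.sig > 17]
31. n0.depth = 25  [S₁.depth + 10]
32. n0.sig = 10  [S₁.depth * 2 - 20]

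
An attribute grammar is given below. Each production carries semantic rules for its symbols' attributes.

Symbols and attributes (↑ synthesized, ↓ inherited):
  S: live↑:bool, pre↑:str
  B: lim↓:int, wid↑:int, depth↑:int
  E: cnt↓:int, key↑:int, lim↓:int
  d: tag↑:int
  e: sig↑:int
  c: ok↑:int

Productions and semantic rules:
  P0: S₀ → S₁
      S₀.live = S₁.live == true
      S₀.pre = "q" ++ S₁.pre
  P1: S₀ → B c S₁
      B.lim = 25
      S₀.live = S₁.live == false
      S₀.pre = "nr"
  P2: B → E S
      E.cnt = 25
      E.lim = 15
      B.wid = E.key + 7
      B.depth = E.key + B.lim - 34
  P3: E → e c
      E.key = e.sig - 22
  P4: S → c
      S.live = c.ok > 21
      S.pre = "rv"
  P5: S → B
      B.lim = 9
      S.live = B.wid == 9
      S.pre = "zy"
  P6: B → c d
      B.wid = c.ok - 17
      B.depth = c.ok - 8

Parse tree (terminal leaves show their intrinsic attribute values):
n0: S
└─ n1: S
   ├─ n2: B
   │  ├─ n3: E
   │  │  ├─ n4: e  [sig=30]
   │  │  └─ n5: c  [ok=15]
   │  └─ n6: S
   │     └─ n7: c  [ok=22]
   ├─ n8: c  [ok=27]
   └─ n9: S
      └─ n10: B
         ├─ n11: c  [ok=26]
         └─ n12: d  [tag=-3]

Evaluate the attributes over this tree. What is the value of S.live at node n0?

1. n2.lim = 25  [25]
2. n3.cnt = 25  [25]
3. n3.lim = 15  [15]
4. n4.sig = 30  [terminal]
5. n5.ok = 15  [terminal]
6. n3.key = 8  [e.sig - 22]
7. n7.ok = 22  [terminal]
8. n6.live = true  [c.ok > 21]
9. n6.pre = "rv"  ["rv"]
10. n2.wid = 15  [E.key + 7]
11. n2.depth = -1  [E.key + B.lim - 34]
12. n8.ok = 27  [terminal]
13. n10.lim = 9  [9]
14. n11.ok = 26  [terminal]
15. n12.tag = -3  [terminal]
16. n10.wid = 9  [c.ok - 17]
17. n10.depth = 18  [c.ok - 8]
18. n9.live = true  [B.wid == 9]
19. n9.pre = "zy"  ["zy"]
20. n1.live = false  [S₁.live == false]
21. n1.pre = "nr"  ["nr"]
22. n0.live = false  [S₁.live == true]
23. n0.pre = "qnr"  ["q" ++ S₁.pre]

false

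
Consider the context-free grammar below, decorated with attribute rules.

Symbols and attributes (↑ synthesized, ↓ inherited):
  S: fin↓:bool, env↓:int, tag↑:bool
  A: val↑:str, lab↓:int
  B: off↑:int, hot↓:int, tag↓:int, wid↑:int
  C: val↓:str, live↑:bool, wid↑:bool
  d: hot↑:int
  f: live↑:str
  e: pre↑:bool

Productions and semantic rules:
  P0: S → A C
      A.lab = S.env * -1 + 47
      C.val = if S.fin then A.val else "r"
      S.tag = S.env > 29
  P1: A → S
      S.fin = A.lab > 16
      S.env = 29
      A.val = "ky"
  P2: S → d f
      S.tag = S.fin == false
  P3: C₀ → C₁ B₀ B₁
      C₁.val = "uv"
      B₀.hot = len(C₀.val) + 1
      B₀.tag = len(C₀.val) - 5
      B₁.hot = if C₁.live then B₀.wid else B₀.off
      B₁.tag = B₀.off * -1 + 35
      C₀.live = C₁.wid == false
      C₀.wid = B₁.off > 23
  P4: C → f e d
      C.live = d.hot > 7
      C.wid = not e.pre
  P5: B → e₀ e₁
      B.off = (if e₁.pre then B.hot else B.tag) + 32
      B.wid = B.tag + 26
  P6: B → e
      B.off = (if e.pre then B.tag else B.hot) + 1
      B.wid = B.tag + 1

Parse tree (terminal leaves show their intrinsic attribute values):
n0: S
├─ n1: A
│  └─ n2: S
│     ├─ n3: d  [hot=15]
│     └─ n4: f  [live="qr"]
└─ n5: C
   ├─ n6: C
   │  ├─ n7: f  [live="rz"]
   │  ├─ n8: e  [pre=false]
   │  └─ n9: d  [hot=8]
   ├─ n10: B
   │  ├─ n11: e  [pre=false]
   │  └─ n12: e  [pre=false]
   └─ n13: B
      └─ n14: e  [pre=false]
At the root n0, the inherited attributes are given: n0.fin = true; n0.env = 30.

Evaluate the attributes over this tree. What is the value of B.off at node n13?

1. n0.fin = true  [given at root]
2. n0.env = 30  [given at root]
3. n1.lab = 17  [S.env * -1 + 47]
4. n2.fin = true  [A.lab > 16]
5. n2.env = 29  [29]
6. n3.hot = 15  [terminal]
7. n4.live = "qr"  [terminal]
8. n2.tag = false  [S.fin == false]
9. n1.val = "ky"  ["ky"]
10. n5.val = "ky"  [if S.fin then A.val else "r"]
11. n6.val = "uv"  ["uv"]
12. n7.live = "rz"  [terminal]
13. n8.pre = false  [terminal]
14. n9.hot = 8  [terminal]
15. n6.live = true  [d.hot > 7]
16. n6.wid = true  [not e.pre]
17. n10.hot = 3  [len(C₀.val) + 1]
18. n10.tag = -3  [len(C₀.val) - 5]
19. n11.pre = false  [terminal]
20. n12.pre = false  [terminal]
21. n10.off = 29  [(if e₁.pre then B.hot else B.tag) + 32]
22. n10.wid = 23  [B.tag + 26]
23. n13.hot = 23  [if C₁.live then B₀.wid else B₀.off]
24. n13.tag = 6  [B₀.off * -1 + 35]
25. n14.pre = false  [terminal]
26. n13.off = 24  [(if e.pre then B.tag else B.hot) + 1]
27. n13.wid = 7  [B.tag + 1]
28. n5.live = false  [C₁.wid == false]
29. n5.wid = true  [B₁.off > 23]
30. n0.tag = true  [S.env > 29]

24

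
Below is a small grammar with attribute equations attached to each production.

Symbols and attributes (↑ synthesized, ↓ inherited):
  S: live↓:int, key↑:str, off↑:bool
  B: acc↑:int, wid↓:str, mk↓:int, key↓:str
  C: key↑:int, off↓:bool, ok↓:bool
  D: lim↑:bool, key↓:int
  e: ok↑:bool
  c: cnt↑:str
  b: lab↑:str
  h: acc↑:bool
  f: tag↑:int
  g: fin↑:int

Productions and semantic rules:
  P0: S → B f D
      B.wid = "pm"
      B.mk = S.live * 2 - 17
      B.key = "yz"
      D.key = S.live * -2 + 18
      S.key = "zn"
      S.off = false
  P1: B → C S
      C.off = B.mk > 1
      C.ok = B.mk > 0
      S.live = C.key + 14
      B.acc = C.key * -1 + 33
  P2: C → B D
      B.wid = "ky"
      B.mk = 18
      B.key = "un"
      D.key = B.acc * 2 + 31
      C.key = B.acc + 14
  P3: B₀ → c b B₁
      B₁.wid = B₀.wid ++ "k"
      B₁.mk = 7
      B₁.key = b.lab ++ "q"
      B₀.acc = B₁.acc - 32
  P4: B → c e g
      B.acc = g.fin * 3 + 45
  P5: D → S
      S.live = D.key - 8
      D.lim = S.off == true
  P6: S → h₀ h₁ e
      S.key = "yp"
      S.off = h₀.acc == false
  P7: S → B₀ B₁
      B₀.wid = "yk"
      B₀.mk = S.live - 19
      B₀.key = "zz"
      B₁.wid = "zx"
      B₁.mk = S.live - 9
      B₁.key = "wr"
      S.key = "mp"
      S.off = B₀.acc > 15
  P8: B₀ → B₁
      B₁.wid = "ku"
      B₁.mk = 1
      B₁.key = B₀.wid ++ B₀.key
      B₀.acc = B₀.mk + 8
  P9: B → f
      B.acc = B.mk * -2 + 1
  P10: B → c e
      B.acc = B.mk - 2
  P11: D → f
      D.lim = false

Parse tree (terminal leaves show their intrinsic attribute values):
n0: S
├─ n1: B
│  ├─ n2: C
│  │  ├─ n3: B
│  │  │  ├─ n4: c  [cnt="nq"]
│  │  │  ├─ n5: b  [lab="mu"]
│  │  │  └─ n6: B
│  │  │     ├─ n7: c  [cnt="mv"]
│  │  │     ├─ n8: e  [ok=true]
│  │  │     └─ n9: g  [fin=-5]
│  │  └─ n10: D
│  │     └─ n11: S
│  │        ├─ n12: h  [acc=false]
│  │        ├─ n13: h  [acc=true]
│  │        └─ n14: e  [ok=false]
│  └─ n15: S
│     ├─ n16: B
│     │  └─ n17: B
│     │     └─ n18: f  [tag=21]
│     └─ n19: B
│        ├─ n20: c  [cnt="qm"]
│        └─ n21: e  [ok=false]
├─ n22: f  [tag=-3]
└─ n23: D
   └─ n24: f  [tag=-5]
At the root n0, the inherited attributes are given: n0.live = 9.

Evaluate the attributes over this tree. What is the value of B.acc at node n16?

1. n0.live = 9  [given at root]
2. n1.wid = "pm"  ["pm"]
3. n1.mk = 1  [S.live * 2 - 17]
4. n1.key = "yz"  ["yz"]
5. n2.off = false  [B.mk > 1]
6. n2.ok = true  [B.mk > 0]
7. n3.wid = "ky"  ["ky"]
8. n3.mk = 18  [18]
9. n3.key = "un"  ["un"]
10. n4.cnt = "nq"  [terminal]
11. n5.lab = "mu"  [terminal]
12. n6.wid = "kyk"  [B₀.wid ++ "k"]
13. n6.mk = 7  [7]
14. n6.key = "muq"  [b.lab ++ "q"]
15. n7.cnt = "mv"  [terminal]
16. n8.ok = true  [terminal]
17. n9.fin = -5  [terminal]
18. n6.acc = 30  [g.fin * 3 + 45]
19. n3.acc = -2  [B₁.acc - 32]
20. n10.key = 27  [B.acc * 2 + 31]
21. n11.live = 19  [D.key - 8]
22. n12.acc = false  [terminal]
23. n13.acc = true  [terminal]
24. n14.ok = false  [terminal]
25. n11.key = "yp"  ["yp"]
26. n11.off = true  [h₀.acc == false]
27. n10.lim = true  [S.off == true]
28. n2.key = 12  [B.acc + 14]
29. n15.live = 26  [C.key + 14]
30. n16.wid = "yk"  ["yk"]
31. n16.mk = 7  [S.live - 19]
32. n16.key = "zz"  ["zz"]
33. n17.wid = "ku"  ["ku"]
34. n17.mk = 1  [1]
35. n17.key = "ykzz"  [B₀.wid ++ B₀.key]
36. n18.tag = 21  [terminal]
37. n17.acc = -1  [B.mk * -2 + 1]
38. n16.acc = 15  [B₀.mk + 8]
39. n19.wid = "zx"  ["zx"]
40. n19.mk = 17  [S.live - 9]
41. n19.key = "wr"  ["wr"]
42. n20.cnt = "qm"  [terminal]
43. n21.ok = false  [terminal]
44. n19.acc = 15  [B.mk - 2]
45. n15.key = "mp"  ["mp"]
46. n15.off = false  [B₀.acc > 15]
47. n1.acc = 21  [C.key * -1 + 33]
48. n22.tag = -3  [terminal]
49. n23.key = 0  [S.live * -2 + 18]
50. n24.tag = -5  [terminal]
51. n23.lim = false  [false]
52. n0.key = "zn"  ["zn"]
53. n0.off = false  [false]

15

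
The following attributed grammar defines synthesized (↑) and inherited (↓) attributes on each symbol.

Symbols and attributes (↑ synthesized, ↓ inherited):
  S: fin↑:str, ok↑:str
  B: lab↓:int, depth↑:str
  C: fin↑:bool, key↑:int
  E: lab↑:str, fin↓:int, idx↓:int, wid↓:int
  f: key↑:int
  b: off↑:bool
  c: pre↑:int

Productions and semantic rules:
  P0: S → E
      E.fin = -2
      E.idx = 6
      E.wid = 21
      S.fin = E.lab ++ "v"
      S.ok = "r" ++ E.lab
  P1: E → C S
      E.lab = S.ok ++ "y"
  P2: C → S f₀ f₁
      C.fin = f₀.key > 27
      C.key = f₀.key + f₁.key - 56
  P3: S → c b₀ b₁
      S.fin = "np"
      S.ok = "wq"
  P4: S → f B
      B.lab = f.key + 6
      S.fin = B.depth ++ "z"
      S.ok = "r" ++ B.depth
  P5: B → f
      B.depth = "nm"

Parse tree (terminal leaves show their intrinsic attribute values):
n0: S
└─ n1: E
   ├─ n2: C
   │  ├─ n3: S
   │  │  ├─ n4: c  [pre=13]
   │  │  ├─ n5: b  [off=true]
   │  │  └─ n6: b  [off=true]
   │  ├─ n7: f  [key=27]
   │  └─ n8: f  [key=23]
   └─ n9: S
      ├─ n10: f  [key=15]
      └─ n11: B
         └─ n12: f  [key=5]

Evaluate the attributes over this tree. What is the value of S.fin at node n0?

1. n1.fin = -2  [-2]
2. n1.idx = 6  [6]
3. n1.wid = 21  [21]
4. n4.pre = 13  [terminal]
5. n5.off = true  [terminal]
6. n6.off = true  [terminal]
7. n3.fin = "np"  ["np"]
8. n3.ok = "wq"  ["wq"]
9. n7.key = 27  [terminal]
10. n8.key = 23  [terminal]
11. n2.fin = false  [f₀.key > 27]
12. n2.key = -6  [f₀.key + f₁.key - 56]
13. n10.key = 15  [terminal]
14. n11.lab = 21  [f.key + 6]
15. n12.key = 5  [terminal]
16. n11.depth = "nm"  ["nm"]
17. n9.fin = "nmz"  [B.depth ++ "z"]
18. n9.ok = "rnm"  ["r" ++ B.depth]
19. n1.lab = "rnmy"  [S.ok ++ "y"]
20. n0.fin = "rnmyv"  [E.lab ++ "v"]
21. n0.ok = "rrnmy"  ["r" ++ E.lab]

"rnmyv"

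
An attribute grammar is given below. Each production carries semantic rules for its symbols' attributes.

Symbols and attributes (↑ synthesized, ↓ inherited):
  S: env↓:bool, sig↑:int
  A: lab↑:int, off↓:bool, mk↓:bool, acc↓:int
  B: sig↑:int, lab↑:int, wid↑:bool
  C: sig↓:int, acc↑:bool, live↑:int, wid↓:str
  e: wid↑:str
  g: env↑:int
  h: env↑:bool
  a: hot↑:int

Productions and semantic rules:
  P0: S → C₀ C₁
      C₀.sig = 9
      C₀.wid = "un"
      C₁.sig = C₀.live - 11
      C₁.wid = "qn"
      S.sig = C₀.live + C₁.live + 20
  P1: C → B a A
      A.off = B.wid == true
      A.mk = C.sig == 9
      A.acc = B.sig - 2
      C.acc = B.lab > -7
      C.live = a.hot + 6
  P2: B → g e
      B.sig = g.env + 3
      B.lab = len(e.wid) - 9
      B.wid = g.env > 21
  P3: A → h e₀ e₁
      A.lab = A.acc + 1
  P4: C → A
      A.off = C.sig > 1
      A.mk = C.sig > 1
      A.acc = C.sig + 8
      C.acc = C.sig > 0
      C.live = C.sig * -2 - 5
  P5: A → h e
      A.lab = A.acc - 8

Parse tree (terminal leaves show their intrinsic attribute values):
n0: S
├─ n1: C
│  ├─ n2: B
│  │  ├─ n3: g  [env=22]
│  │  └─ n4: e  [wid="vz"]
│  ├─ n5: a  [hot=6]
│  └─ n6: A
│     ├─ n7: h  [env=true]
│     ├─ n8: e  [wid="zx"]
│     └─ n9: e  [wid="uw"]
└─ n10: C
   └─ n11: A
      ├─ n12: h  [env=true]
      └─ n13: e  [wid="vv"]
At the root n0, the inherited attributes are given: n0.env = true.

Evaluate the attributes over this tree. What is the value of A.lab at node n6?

1. n0.env = true  [given at root]
2. n1.sig = 9  [9]
3. n1.wid = "un"  ["un"]
4. n3.env = 22  [terminal]
5. n4.wid = "vz"  [terminal]
6. n2.sig = 25  [g.env + 3]
7. n2.lab = -7  [len(e.wid) - 9]
8. n2.wid = true  [g.env > 21]
9. n5.hot = 6  [terminal]
10. n6.off = true  [B.wid == true]
11. n6.mk = true  [C.sig == 9]
12. n6.acc = 23  [B.sig - 2]
13. n7.env = true  [terminal]
14. n8.wid = "zx"  [terminal]
15. n9.wid = "uw"  [terminal]
16. n6.lab = 24  [A.acc + 1]
17. n1.acc = false  [B.lab > -7]
18. n1.live = 12  [a.hot + 6]
19. n10.sig = 1  [C₀.live - 11]
20. n10.wid = "qn"  ["qn"]
21. n11.off = false  [C.sig > 1]
22. n11.mk = false  [C.sig > 1]
23. n11.acc = 9  [C.sig + 8]
24. n12.env = true  [terminal]
25. n13.wid = "vv"  [terminal]
26. n11.lab = 1  [A.acc - 8]
27. n10.acc = true  [C.sig > 0]
28. n10.live = -7  [C.sig * -2 - 5]
29. n0.sig = 25  [C₀.live + C₁.live + 20]

24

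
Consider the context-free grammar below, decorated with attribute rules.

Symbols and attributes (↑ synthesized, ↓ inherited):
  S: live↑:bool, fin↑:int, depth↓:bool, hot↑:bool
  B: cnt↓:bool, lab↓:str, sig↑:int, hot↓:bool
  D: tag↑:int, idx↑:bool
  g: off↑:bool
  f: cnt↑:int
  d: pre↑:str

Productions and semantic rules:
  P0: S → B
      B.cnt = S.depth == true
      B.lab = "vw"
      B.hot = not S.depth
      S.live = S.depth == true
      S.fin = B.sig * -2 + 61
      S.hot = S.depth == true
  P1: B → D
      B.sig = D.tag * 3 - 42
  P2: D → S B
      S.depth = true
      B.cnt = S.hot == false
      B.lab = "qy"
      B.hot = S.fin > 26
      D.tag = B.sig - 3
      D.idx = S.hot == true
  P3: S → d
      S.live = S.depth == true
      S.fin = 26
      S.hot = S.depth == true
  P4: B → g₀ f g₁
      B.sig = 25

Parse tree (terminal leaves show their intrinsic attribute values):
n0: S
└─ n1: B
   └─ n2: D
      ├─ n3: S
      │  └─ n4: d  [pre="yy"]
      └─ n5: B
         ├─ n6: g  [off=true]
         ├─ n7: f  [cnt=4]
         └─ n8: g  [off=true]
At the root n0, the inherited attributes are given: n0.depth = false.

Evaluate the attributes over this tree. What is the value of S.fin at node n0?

13

1. n0.depth = false  [given at root]
2. n1.cnt = false  [S.depth == true]
3. n1.lab = "vw"  ["vw"]
4. n1.hot = true  [not S.depth]
5. n3.depth = true  [true]
6. n4.pre = "yy"  [terminal]
7. n3.live = true  [S.depth == true]
8. n3.fin = 26  [26]
9. n3.hot = true  [S.depth == true]
10. n5.cnt = false  [S.hot == false]
11. n5.lab = "qy"  ["qy"]
12. n5.hot = false  [S.fin > 26]
13. n6.off = true  [terminal]
14. n7.cnt = 4  [terminal]
15. n8.off = true  [terminal]
16. n5.sig = 25  [25]
17. n2.tag = 22  [B.sig - 3]
18. n2.idx = true  [S.hot == true]
19. n1.sig = 24  [D.tag * 3 - 42]
20. n0.live = false  [S.depth == true]
21. n0.fin = 13  [B.sig * -2 + 61]
22. n0.hot = false  [S.depth == true]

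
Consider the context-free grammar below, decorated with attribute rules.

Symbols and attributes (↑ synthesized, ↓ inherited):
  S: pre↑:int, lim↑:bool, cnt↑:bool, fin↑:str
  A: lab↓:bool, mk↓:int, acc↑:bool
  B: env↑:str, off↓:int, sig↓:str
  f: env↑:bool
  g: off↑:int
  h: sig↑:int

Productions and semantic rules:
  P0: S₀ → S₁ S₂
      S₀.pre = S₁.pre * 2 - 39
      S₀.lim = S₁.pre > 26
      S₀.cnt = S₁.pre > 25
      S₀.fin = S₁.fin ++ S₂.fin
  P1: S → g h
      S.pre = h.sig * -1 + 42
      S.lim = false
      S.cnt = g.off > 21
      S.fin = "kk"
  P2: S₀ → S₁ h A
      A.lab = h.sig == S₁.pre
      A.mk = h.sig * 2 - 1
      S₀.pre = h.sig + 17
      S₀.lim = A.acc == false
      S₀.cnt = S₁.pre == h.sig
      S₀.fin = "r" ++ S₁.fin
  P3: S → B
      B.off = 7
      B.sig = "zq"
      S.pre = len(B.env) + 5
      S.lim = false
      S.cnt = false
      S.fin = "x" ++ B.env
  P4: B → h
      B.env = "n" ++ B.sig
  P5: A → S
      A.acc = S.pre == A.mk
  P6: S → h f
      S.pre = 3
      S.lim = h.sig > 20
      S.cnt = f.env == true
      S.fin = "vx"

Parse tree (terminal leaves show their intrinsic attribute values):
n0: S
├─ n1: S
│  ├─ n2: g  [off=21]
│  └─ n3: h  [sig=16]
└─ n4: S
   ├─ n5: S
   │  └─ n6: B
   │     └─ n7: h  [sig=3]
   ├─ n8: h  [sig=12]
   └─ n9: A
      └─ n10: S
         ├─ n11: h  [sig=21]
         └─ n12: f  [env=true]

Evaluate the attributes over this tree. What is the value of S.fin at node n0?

1. n2.off = 21  [terminal]
2. n3.sig = 16  [terminal]
3. n1.pre = 26  [h.sig * -1 + 42]
4. n1.lim = false  [false]
5. n1.cnt = false  [g.off > 21]
6. n1.fin = "kk"  ["kk"]
7. n6.off = 7  [7]
8. n6.sig = "zq"  ["zq"]
9. n7.sig = 3  [terminal]
10. n6.env = "nzq"  ["n" ++ B.sig]
11. n5.pre = 8  [len(B.env) + 5]
12. n5.lim = false  [false]
13. n5.cnt = false  [false]
14. n5.fin = "xnzq"  ["x" ++ B.env]
15. n8.sig = 12  [terminal]
16. n9.lab = false  [h.sig == S₁.pre]
17. n9.mk = 23  [h.sig * 2 - 1]
18. n11.sig = 21  [terminal]
19. n12.env = true  [terminal]
20. n10.pre = 3  [3]
21. n10.lim = true  [h.sig > 20]
22. n10.cnt = true  [f.env == true]
23. n10.fin = "vx"  ["vx"]
24. n9.acc = false  [S.pre == A.mk]
25. n4.pre = 29  [h.sig + 17]
26. n4.lim = true  [A.acc == false]
27. n4.cnt = false  [S₁.pre == h.sig]
28. n4.fin = "rxnzq"  ["r" ++ S₁.fin]
29. n0.pre = 13  [S₁.pre * 2 - 39]
30. n0.lim = false  [S₁.pre > 26]
31. n0.cnt = true  [S₁.pre > 25]
32. n0.fin = "kkrxnzq"  [S₁.fin ++ S₂.fin]

"kkrxnzq"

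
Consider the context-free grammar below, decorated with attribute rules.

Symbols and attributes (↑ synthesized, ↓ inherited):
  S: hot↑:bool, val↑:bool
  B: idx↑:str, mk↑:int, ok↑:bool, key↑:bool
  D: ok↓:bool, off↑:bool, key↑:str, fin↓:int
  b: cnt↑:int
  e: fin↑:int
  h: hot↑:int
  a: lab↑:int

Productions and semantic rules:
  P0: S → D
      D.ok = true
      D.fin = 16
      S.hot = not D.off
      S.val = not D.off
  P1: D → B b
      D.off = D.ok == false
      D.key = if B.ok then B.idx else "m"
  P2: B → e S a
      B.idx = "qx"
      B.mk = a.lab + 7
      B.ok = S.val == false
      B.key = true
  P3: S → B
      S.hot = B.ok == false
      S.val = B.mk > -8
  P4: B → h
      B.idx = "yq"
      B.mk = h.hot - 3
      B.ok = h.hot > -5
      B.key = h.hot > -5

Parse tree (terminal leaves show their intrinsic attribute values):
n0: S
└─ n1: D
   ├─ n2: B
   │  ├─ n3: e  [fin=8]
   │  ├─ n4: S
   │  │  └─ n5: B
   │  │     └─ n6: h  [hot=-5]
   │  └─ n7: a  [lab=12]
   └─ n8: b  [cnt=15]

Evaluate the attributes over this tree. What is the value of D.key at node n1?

"qx"

1. n1.ok = true  [true]
2. n1.fin = 16  [16]
3. n3.fin = 8  [terminal]
4. n6.hot = -5  [terminal]
5. n5.idx = "yq"  ["yq"]
6. n5.mk = -8  [h.hot - 3]
7. n5.ok = false  [h.hot > -5]
8. n5.key = false  [h.hot > -5]
9. n4.hot = true  [B.ok == false]
10. n4.val = false  [B.mk > -8]
11. n7.lab = 12  [terminal]
12. n2.idx = "qx"  ["qx"]
13. n2.mk = 19  [a.lab + 7]
14. n2.ok = true  [S.val == false]
15. n2.key = true  [true]
16. n8.cnt = 15  [terminal]
17. n1.off = false  [D.ok == false]
18. n1.key = "qx"  [if B.ok then B.idx else "m"]
19. n0.hot = true  [not D.off]
20. n0.val = true  [not D.off]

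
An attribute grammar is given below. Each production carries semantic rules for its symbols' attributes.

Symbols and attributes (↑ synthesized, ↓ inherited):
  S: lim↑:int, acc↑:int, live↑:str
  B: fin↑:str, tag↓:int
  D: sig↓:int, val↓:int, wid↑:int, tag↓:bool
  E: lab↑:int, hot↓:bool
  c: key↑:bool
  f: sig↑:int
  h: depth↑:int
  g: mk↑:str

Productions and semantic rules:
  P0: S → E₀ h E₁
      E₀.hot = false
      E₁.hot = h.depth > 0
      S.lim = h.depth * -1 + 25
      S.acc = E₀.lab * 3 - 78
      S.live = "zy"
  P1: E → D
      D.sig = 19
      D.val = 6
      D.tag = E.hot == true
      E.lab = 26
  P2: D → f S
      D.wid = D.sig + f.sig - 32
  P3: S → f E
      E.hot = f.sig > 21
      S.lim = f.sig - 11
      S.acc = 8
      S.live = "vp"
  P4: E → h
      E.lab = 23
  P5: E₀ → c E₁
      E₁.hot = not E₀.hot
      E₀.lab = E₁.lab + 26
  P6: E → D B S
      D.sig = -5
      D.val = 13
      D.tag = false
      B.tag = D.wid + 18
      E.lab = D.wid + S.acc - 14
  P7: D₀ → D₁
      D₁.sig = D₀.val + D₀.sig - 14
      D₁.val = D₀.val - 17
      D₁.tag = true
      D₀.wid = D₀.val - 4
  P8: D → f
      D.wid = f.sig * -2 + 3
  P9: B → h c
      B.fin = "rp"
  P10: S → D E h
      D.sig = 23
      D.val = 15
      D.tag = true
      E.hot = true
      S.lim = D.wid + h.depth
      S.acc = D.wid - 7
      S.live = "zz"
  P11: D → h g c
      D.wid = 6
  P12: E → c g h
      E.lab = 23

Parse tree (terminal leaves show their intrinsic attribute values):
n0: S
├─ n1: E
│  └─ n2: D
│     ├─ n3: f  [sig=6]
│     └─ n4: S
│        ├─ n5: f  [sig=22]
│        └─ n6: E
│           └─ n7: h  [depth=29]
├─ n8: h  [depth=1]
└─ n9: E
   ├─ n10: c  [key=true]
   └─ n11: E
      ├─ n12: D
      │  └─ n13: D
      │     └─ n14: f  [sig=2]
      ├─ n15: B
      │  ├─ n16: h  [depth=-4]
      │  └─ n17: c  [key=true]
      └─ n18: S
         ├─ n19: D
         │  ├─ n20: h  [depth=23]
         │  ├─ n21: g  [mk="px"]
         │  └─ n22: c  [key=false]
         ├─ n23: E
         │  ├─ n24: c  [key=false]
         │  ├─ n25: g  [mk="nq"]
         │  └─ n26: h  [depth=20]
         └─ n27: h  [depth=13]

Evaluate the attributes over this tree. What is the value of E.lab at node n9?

20

1. n1.hot = false  [false]
2. n2.sig = 19  [19]
3. n2.val = 6  [6]
4. n2.tag = false  [E.hot == true]
5. n3.sig = 6  [terminal]
6. n5.sig = 22  [terminal]
7. n6.hot = true  [f.sig > 21]
8. n7.depth = 29  [terminal]
9. n6.lab = 23  [23]
10. n4.lim = 11  [f.sig - 11]
11. n4.acc = 8  [8]
12. n4.live = "vp"  ["vp"]
13. n2.wid = -7  [D.sig + f.sig - 32]
14. n1.lab = 26  [26]
15. n8.depth = 1  [terminal]
16. n9.hot = true  [h.depth > 0]
17. n10.key = true  [terminal]
18. n11.hot = false  [not E₀.hot]
19. n12.sig = -5  [-5]
20. n12.val = 13  [13]
21. n12.tag = false  [false]
22. n13.sig = -6  [D₀.val + D₀.sig - 14]
23. n13.val = -4  [D₀.val - 17]
24. n13.tag = true  [true]
25. n14.sig = 2  [terminal]
26. n13.wid = -1  [f.sig * -2 + 3]
27. n12.wid = 9  [D₀.val - 4]
28. n15.tag = 27  [D.wid + 18]
29. n16.depth = -4  [terminal]
30. n17.key = true  [terminal]
31. n15.fin = "rp"  ["rp"]
32. n19.sig = 23  [23]
33. n19.val = 15  [15]
34. n19.tag = true  [true]
35. n20.depth = 23  [terminal]
36. n21.mk = "px"  [terminal]
37. n22.key = false  [terminal]
38. n19.wid = 6  [6]
39. n23.hot = true  [true]
40. n24.key = false  [terminal]
41. n25.mk = "nq"  [terminal]
42. n26.depth = 20  [terminal]
43. n23.lab = 23  [23]
44. n27.depth = 13  [terminal]
45. n18.lim = 19  [D.wid + h.depth]
46. n18.acc = -1  [D.wid - 7]
47. n18.live = "zz"  ["zz"]
48. n11.lab = -6  [D.wid + S.acc - 14]
49. n9.lab = 20  [E₁.lab + 26]
50. n0.lim = 24  [h.depth * -1 + 25]
51. n0.acc = 0  [E₀.lab * 3 - 78]
52. n0.live = "zy"  ["zy"]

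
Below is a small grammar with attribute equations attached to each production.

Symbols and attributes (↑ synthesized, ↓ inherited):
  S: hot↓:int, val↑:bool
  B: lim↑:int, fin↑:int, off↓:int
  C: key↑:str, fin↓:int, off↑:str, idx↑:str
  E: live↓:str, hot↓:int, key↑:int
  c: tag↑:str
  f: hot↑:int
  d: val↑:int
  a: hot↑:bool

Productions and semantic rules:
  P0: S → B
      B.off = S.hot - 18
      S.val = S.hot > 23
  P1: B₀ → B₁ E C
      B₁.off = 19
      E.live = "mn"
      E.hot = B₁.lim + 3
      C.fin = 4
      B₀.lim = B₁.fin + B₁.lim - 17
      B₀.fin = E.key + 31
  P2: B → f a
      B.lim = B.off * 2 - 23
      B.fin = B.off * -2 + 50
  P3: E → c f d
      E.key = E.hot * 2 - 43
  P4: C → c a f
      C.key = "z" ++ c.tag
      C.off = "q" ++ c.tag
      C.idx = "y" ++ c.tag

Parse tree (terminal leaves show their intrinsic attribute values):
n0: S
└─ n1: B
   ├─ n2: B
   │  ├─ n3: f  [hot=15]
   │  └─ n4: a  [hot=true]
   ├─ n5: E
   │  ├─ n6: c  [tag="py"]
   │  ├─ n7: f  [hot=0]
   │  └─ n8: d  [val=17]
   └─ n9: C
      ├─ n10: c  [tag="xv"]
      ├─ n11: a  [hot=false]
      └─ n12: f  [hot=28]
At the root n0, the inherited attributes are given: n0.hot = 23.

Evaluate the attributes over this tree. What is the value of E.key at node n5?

-7

1. n0.hot = 23  [given at root]
2. n1.off = 5  [S.hot - 18]
3. n2.off = 19  [19]
4. n3.hot = 15  [terminal]
5. n4.hot = true  [terminal]
6. n2.lim = 15  [B.off * 2 - 23]
7. n2.fin = 12  [B.off * -2 + 50]
8. n5.live = "mn"  ["mn"]
9. n5.hot = 18  [B₁.lim + 3]
10. n6.tag = "py"  [terminal]
11. n7.hot = 0  [terminal]
12. n8.val = 17  [terminal]
13. n5.key = -7  [E.hot * 2 - 43]
14. n9.fin = 4  [4]
15. n10.tag = "xv"  [terminal]
16. n11.hot = false  [terminal]
17. n12.hot = 28  [terminal]
18. n9.key = "zxv"  ["z" ++ c.tag]
19. n9.off = "qxv"  ["q" ++ c.tag]
20. n9.idx = "yxv"  ["y" ++ c.tag]
21. n1.lim = 10  [B₁.fin + B₁.lim - 17]
22. n1.fin = 24  [E.key + 31]
23. n0.val = false  [S.hot > 23]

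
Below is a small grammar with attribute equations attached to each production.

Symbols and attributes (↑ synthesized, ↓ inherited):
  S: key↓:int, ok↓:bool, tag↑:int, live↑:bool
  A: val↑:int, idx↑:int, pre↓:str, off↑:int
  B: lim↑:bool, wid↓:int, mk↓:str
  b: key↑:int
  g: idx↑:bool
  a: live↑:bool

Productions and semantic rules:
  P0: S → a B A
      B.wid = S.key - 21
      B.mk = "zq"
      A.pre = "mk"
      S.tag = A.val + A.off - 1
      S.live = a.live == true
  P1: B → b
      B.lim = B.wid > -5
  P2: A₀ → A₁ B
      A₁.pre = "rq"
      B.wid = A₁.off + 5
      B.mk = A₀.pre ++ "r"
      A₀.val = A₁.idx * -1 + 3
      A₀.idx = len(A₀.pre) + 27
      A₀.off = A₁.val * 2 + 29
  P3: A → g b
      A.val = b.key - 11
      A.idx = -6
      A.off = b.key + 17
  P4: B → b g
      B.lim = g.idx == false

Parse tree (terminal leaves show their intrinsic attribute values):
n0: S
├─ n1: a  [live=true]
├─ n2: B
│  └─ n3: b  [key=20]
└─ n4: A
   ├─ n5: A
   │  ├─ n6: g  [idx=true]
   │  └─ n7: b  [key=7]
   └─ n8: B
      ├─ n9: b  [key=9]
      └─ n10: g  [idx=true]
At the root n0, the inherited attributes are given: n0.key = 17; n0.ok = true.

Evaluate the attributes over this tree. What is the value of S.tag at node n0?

1. n0.key = 17  [given at root]
2. n0.ok = true  [given at root]
3. n1.live = true  [terminal]
4. n2.wid = -4  [S.key - 21]
5. n2.mk = "zq"  ["zq"]
6. n3.key = 20  [terminal]
7. n2.lim = true  [B.wid > -5]
8. n4.pre = "mk"  ["mk"]
9. n5.pre = "rq"  ["rq"]
10. n6.idx = true  [terminal]
11. n7.key = 7  [terminal]
12. n5.val = -4  [b.key - 11]
13. n5.idx = -6  [-6]
14. n5.off = 24  [b.key + 17]
15. n8.wid = 29  [A₁.off + 5]
16. n8.mk = "mkr"  [A₀.pre ++ "r"]
17. n9.key = 9  [terminal]
18. n10.idx = true  [terminal]
19. n8.lim = false  [g.idx == false]
20. n4.val = 9  [A₁.idx * -1 + 3]
21. n4.idx = 29  [len(A₀.pre) + 27]
22. n4.off = 21  [A₁.val * 2 + 29]
23. n0.tag = 29  [A.val + A.off - 1]
24. n0.live = true  [a.live == true]

29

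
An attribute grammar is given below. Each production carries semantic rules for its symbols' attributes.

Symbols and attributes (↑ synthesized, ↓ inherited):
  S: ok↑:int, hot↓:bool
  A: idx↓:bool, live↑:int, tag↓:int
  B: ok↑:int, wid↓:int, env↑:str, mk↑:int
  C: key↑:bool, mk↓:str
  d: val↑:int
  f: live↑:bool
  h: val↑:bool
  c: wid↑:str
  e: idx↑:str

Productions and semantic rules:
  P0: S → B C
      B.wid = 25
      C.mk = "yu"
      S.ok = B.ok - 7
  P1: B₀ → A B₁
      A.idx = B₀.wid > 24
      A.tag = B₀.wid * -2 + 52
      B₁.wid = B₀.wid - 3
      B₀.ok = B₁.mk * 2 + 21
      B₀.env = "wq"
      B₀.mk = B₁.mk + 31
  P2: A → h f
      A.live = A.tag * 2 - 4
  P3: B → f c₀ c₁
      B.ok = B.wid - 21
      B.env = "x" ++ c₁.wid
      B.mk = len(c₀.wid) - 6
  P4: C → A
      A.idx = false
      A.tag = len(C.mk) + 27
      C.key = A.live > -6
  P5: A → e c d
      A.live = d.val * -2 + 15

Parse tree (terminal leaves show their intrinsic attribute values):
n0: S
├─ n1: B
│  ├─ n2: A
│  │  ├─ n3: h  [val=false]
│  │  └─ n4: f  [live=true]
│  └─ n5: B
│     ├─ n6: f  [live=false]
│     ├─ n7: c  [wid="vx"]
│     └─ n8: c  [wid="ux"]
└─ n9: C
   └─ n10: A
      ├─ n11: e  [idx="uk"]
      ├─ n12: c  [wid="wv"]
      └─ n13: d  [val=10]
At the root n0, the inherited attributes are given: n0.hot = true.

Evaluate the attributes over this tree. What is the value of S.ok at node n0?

1. n0.hot = true  [given at root]
2. n1.wid = 25  [25]
3. n2.idx = true  [B₀.wid > 24]
4. n2.tag = 2  [B₀.wid * -2 + 52]
5. n3.val = false  [terminal]
6. n4.live = true  [terminal]
7. n2.live = 0  [A.tag * 2 - 4]
8. n5.wid = 22  [B₀.wid - 3]
9. n6.live = false  [terminal]
10. n7.wid = "vx"  [terminal]
11. n8.wid = "ux"  [terminal]
12. n5.ok = 1  [B.wid - 21]
13. n5.env = "xux"  ["x" ++ c₁.wid]
14. n5.mk = -4  [len(c₀.wid) - 6]
15. n1.ok = 13  [B₁.mk * 2 + 21]
16. n1.env = "wq"  ["wq"]
17. n1.mk = 27  [B₁.mk + 31]
18. n9.mk = "yu"  ["yu"]
19. n10.idx = false  [false]
20. n10.tag = 29  [len(C.mk) + 27]
21. n11.idx = "uk"  [terminal]
22. n12.wid = "wv"  [terminal]
23. n13.val = 10  [terminal]
24. n10.live = -5  [d.val * -2 + 15]
25. n9.key = true  [A.live > -6]
26. n0.ok = 6  [B.ok - 7]

6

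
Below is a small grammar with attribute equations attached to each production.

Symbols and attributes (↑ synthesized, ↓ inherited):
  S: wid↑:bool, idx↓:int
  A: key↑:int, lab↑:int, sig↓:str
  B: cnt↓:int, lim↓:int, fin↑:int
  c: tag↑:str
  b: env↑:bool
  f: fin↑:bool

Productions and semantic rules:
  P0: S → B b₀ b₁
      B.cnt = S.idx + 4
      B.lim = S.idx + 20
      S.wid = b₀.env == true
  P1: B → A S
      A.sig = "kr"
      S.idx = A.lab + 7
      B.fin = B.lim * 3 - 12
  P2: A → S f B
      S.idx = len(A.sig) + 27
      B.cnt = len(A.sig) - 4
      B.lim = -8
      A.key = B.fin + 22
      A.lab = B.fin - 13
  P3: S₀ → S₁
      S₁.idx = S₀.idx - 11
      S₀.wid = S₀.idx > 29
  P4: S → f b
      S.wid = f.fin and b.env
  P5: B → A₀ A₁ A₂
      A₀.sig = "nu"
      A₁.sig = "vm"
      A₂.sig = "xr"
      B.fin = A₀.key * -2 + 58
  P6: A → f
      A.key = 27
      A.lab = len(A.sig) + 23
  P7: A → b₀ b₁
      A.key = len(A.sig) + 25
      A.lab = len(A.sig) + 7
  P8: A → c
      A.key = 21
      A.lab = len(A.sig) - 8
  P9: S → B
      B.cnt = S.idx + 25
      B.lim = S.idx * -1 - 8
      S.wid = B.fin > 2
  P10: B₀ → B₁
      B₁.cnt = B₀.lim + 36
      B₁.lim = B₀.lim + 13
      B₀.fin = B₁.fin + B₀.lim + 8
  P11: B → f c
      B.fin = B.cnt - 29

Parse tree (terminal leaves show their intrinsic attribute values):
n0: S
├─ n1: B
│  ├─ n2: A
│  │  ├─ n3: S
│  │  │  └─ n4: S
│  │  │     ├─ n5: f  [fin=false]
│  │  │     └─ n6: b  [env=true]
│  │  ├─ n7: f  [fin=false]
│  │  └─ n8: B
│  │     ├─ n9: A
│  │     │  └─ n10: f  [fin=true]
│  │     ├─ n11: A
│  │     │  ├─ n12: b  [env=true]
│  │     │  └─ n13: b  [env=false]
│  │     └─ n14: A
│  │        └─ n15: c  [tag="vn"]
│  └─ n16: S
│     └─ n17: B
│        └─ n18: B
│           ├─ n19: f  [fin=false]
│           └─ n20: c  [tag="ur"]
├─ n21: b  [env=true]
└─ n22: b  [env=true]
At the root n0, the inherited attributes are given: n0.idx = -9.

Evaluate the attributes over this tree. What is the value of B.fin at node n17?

3

1. n0.idx = -9  [given at root]
2. n1.cnt = -5  [S.idx + 4]
3. n1.lim = 11  [S.idx + 20]
4. n2.sig = "kr"  ["kr"]
5. n3.idx = 29  [len(A.sig) + 27]
6. n4.idx = 18  [S₀.idx - 11]
7. n5.fin = false  [terminal]
8. n6.env = true  [terminal]
9. n4.wid = false  [f.fin and b.env]
10. n3.wid = false  [S₀.idx > 29]
11. n7.fin = false  [terminal]
12. n8.cnt = -2  [len(A.sig) - 4]
13. n8.lim = -8  [-8]
14. n9.sig = "nu"  ["nu"]
15. n10.fin = true  [terminal]
16. n9.key = 27  [27]
17. n9.lab = 25  [len(A.sig) + 23]
18. n11.sig = "vm"  ["vm"]
19. n12.env = true  [terminal]
20. n13.env = false  [terminal]
21. n11.key = 27  [len(A.sig) + 25]
22. n11.lab = 9  [len(A.sig) + 7]
23. n14.sig = "xr"  ["xr"]
24. n15.tag = "vn"  [terminal]
25. n14.key = 21  [21]
26. n14.lab = -6  [len(A.sig) - 8]
27. n8.fin = 4  [A₀.key * -2 + 58]
28. n2.key = 26  [B.fin + 22]
29. n2.lab = -9  [B.fin - 13]
30. n16.idx = -2  [A.lab + 7]
31. n17.cnt = 23  [S.idx + 25]
32. n17.lim = -6  [S.idx * -1 - 8]
33. n18.cnt = 30  [B₀.lim + 36]
34. n18.lim = 7  [B₀.lim + 13]
35. n19.fin = false  [terminal]
36. n20.tag = "ur"  [terminal]
37. n18.fin = 1  [B.cnt - 29]
38. n17.fin = 3  [B₁.fin + B₀.lim + 8]
39. n16.wid = true  [B.fin > 2]
40. n1.fin = 21  [B.lim * 3 - 12]
41. n21.env = true  [terminal]
42. n22.env = true  [terminal]
43. n0.wid = true  [b₀.env == true]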